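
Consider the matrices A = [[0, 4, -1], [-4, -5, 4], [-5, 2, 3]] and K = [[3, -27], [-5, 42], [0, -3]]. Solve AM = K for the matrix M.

M = [[1, 0], [1, -6], [1, 3]]

Left-multiplying both sides by A⁻¹ gives M = A⁻¹K.
A has determinant 1; A⁻¹ = [[-23, -14, 11], [-8, -5, 4], [-33, -20, 16]].
M = A⁻¹K = [[-23, -14, 11], [-8, -5, 4], [-33, -20, 16]] · [[3, -27], [-5, 42], [0, -3]] = [[1, 0], [1, -6], [1, 3]].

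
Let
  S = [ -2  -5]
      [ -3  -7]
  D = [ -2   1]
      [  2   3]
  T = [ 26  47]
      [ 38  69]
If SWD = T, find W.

Isolating W: multiply by S⁻¹ from the left and D⁻¹ from the right, so W = S⁻¹TD⁻¹.
det S = -1; the adjugate gives S⁻¹ = [[7, -5], [-3, 2]].
D has determinant -8; D⁻¹ = [[-3/8, 1/8], [1/4, 1/4]].
S⁻¹T = [[-8, -16], [-2, -3]].
W = (S⁻¹T)D⁻¹ = [[-1, -5], [0, -1]].

W = [[-1, -5], [0, -1]]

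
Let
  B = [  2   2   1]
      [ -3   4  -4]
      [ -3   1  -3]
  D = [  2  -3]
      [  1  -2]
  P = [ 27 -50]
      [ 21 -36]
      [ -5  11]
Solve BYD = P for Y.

Y = [[2, 5], [1, 5], [-2, -1]]

Left-multiply by B⁻¹ and right-multiply by D⁻¹: Y = B⁻¹PD⁻¹.
B has determinant -1; B⁻¹ = [[8, -7, 12], [-3, 3, -5], [-9, 8, -14]].
det D = -1, so D⁻¹ = [[2, -3], [1, -2]].
B⁻¹P = [[9, -16], [7, -13], [-5, 8]].
Y = (B⁻¹P)D⁻¹ = [[2, 5], [1, 5], [-2, -1]].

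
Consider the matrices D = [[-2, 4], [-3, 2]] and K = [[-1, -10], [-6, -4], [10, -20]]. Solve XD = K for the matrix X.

D is on the right of X, so right-multiply by D⁻¹: X = KD⁻¹.
det D = 8, so D⁻¹ = [[1/4, -1/2], [3/8, -1/4]].
X = KD⁻¹ = [[-1, -10], [-6, -4], [10, -20]] · [[1/4, -1/2], [3/8, -1/4]] = [[-4, 3], [-3, 4], [-5, 0]].

X = [[-4, 3], [-3, 4], [-5, 0]]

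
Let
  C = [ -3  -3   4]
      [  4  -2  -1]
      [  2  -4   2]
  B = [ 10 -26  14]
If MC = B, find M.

M = [[2, 2, 4]]

C is on the right of M, so right-multiply by C⁻¹: M = BC⁻¹.
det C = 6; the adjugate gives C⁻¹ = [[-4/3, -5/3, 11/6], [-5/3, -7/3, 13/6], [-2, -3, 3]].
M = BC⁻¹ = [[10, -26, 14]] · [[-4/3, -5/3, 11/6], [-5/3, -7/3, 13/6], [-2, -3, 3]] = [[2, 2, 4]].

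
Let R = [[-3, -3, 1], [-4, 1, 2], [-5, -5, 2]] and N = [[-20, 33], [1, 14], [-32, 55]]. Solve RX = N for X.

R is on the left of X, so left-multiply by R⁻¹: X = R⁻¹N.
R has determinant -5; R⁻¹ = [[-12/5, -1/5, 7/5], [2/5, 1/5, -2/5], [-5, 0, 3]].
X = R⁻¹N = [[-12/5, -1/5, 7/5], [2/5, 1/5, -2/5], [-5, 0, 3]] · [[-20, 33], [1, 14], [-32, 55]] = [[3, -5], [5, -6], [4, 0]].

X = [[3, -5], [5, -6], [4, 0]]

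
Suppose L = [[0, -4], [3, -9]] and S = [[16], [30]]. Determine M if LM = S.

M = [[-2], [-4]]

Since L multiplies M on the left, M = L⁻¹S.
det L = 12; the adjugate gives L⁻¹ = [[-3/4, 1/3], [-1/4, 0]].
M = L⁻¹S = [[-3/4, 1/3], [-1/4, 0]] · [[16], [30]] = [[-2], [-4]].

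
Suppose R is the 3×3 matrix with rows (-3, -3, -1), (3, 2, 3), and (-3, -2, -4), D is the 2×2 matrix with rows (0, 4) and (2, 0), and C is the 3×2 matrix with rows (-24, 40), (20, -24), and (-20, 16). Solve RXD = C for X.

Left-multiply by R⁻¹ and right-multiply by D⁻¹: X = R⁻¹CD⁻¹.
det R = -3, so R⁻¹ = [[2/3, 10/3, 7/3], [-1, -3, -2], [0, -1, -1]].
D has determinant -8; D⁻¹ = [[0, 1/2], [1/4, 0]].
R⁻¹C = [[4, -16], [4, 0], [0, 8]].
X = (R⁻¹C)D⁻¹ = [[-4, 2], [0, 2], [2, 0]].

X = [[-4, 2], [0, 2], [2, 0]]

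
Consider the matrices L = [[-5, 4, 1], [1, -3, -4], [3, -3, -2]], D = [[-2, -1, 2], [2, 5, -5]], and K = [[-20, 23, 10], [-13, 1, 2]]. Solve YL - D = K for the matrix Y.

Y = [[4, -2, 0], [3, 1, 1]]

YL = K + D = [[-22, 22, 12], [-11, 6, -3]].
L is on the right of Y, so right-multiply by L⁻¹: Y = (K + D)L⁻¹.
L has determinant -4; L⁻¹ = [[3/2, -5/4, 13/4], [5/2, -7/4, 19/4], [-3/2, 3/4, -11/4]].
Y = (K + D)L⁻¹ = [[4, -2, 0], [3, 1, 1]].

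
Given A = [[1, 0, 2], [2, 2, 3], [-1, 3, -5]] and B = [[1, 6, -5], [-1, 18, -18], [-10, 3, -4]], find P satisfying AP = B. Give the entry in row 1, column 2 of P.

Left-multiplying both sides by A⁻¹ gives P = A⁻¹B.
det A = -3; the adjugate gives A⁻¹ = [[19/3, -2, 4/3], [-7/3, 1, -1/3], [-8/3, 1, -2/3]].
P = A⁻¹B = [[19/3, -2, 4/3], [-7/3, 1, -1/3], [-8/3, 1, -2/3]] · [[1, 6, -5], [-1, 18, -18], [-10, 3, -4]] = [[-5, 6, -1], [0, 3, -5], [3, 0, -2]].

6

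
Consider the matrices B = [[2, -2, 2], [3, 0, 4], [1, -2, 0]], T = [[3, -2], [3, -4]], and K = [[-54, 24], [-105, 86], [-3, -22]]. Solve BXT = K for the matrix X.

Isolating X: multiply by B⁻¹ from the left and T⁻¹ from the right, so X = B⁻¹KT⁻¹.
B has determinant -4; B⁻¹ = [[-2, 1, 2], [-1, 1/2, 1/2], [3/2, -1/2, -3/2]].
det T = -6; the adjugate gives T⁻¹ = [[2/3, -1/3], [1/2, -1/2]].
B⁻¹K = [[-3, -6], [0, 8], [-24, 26]].
X = (B⁻¹K)T⁻¹ = [[-5, 4], [4, -4], [-3, -5]].

X = [[-5, 4], [4, -4], [-3, -5]]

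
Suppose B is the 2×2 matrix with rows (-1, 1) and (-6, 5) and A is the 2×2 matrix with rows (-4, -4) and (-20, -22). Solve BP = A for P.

P = [[0, 2], [-4, -2]]

B is on the left of P, so left-multiply by B⁻¹: P = B⁻¹A.
det B = 1; the adjugate gives B⁻¹ = [[5, -1], [6, -1]].
P = B⁻¹A = [[5, -1], [6, -1]] · [[-4, -4], [-20, -22]] = [[0, 2], [-4, -2]].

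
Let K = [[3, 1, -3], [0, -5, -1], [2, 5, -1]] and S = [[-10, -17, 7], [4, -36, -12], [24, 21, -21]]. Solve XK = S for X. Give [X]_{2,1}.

4

Right-multiplying both sides by K⁻¹ gives X = SK⁻¹.
det K = -2, so K⁻¹ = [[-5, 7, 8], [1, -3/2, -3/2], [-5, 13/2, 15/2]].
X = SK⁻¹ = [[-10, -17, 7], [4, -36, -12], [24, 21, -21]] · [[-5, 7, 8], [1, -3/2, -3/2], [-5, 13/2, 15/2]] = [[-2, 1, -2], [4, 4, -4], [6, 0, 3]].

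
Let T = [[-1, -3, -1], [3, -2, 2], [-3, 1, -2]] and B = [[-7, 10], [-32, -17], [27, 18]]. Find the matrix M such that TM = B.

M = [[-6, -5], [5, -1], [-2, -2]]

Left-multiplying both sides by T⁻¹ gives M = T⁻¹B.
T has determinant 1; T⁻¹ = [[2, -7, -8], [0, -1, -1], [-3, 10, 11]].
M = T⁻¹B = [[2, -7, -8], [0, -1, -1], [-3, 10, 11]] · [[-7, 10], [-32, -17], [27, 18]] = [[-6, -5], [5, -1], [-2, -2]].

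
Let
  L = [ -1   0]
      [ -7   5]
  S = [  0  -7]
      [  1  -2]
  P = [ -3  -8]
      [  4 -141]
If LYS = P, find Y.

Y = [[-2, 3], [1, 5]]

Y = L⁻¹PS⁻¹ (apply L⁻¹ on the left and S⁻¹ on the right).
L has determinant -5; L⁻¹ = [[-1, 0], [-7/5, 1/5]].
det S = 7; the adjugate gives S⁻¹ = [[-2/7, 1], [-1/7, 0]].
L⁻¹P = [[3, 8], [5, -17]].
Y = (L⁻¹P)S⁻¹ = [[-2, 3], [1, 5]].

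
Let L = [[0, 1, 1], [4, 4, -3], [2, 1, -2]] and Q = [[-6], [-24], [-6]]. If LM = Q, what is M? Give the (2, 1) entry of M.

-6

Left-multiplying both sides by L⁻¹ gives M = L⁻¹Q.
det L = -2, so L⁻¹ = [[5/2, -3/2, 7/2], [-1, 1, -2], [2, -1, 2]].
M = L⁻¹Q = [[5/2, -3/2, 7/2], [-1, 1, -2], [2, -1, 2]] · [[-6], [-24], [-6]] = [[0], [-6], [0]].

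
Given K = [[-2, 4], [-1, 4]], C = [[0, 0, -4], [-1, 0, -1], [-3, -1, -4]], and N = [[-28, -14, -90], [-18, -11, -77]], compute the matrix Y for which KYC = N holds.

Left-multiply by K⁻¹ and right-multiply by C⁻¹: Y = K⁻¹NC⁻¹.
det K = -4, so K⁻¹ = [[-1, 1], [-1/4, 1/2]].
det C = -4; the adjugate gives C⁻¹ = [[1/4, -1, 0], [1/4, 3, -1], [-1/4, 0, 0]].
K⁻¹N = [[10, 3, 13], [-2, -2, -16]].
Y = (K⁻¹N)C⁻¹ = [[0, -1, -3], [3, -4, 2]].

Y = [[0, -1, -3], [3, -4, 2]]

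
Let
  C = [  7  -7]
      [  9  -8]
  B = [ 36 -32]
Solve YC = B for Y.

Since C sits to the right of Y, Y = BC⁻¹.
C has determinant 7; C⁻¹ = [[-8/7, 1], [-9/7, 1]].
Y = BC⁻¹ = [[36, -32]] · [[-8/7, 1], [-9/7, 1]] = [[0, 4]].

Y = [[0, 4]]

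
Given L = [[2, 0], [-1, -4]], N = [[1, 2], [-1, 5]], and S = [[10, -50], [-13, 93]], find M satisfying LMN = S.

Isolating M: multiply by L⁻¹ from the left and N⁻¹ from the right, so M = L⁻¹SN⁻¹.
det L = -8; the adjugate gives L⁻¹ = [[1/2, 0], [-1/8, -1/4]].
det N = 7; the adjugate gives N⁻¹ = [[5/7, -2/7], [1/7, 1/7]].
L⁻¹S = [[5, -25], [2, -17]].
M = (L⁻¹S)N⁻¹ = [[0, -5], [-1, -3]].

M = [[0, -5], [-1, -3]]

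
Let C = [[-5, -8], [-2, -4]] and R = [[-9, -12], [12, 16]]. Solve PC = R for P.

P = [[3, -3], [-4, 4]]

Right-multiplying both sides by C⁻¹ gives P = RC⁻¹.
C has determinant 4; C⁻¹ = [[-1, 2], [1/2, -5/4]].
P = RC⁻¹ = [[-9, -12], [12, 16]] · [[-1, 2], [1/2, -5/4]] = [[3, -3], [-4, 4]].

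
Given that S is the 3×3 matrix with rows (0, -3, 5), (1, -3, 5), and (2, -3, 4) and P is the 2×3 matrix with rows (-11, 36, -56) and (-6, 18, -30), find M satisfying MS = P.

M = [[-5, -3, -4], [0, -6, 0]]

Right-multiplying both sides by S⁻¹ gives M = PS⁻¹.
det S = -3, so S⁻¹ = [[-1, 1, 0], [-2, 10/3, -5/3], [-1, 2, -1]].
M = PS⁻¹ = [[-11, 36, -56], [-6, 18, -30]] · [[-1, 1, 0], [-2, 10/3, -5/3], [-1, 2, -1]] = [[-5, -3, -4], [0, -6, 0]].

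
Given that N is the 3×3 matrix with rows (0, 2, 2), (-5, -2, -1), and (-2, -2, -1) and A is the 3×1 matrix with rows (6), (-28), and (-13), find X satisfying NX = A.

X = [[5], [0], [3]]

Left-multiplying both sides by N⁻¹ gives X = N⁻¹A.
det N = 6, so N⁻¹ = [[0, -1/3, 1/3], [-1/2, 2/3, -5/3], [1, -2/3, 5/3]].
X = N⁻¹A = [[0, -1/3, 1/3], [-1/2, 2/3, -5/3], [1, -2/3, 5/3]] · [[6], [-28], [-13]] = [[5], [0], [3]].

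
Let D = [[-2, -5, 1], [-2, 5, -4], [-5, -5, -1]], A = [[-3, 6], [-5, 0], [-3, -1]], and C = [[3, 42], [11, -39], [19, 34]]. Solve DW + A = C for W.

DW = C − A = [[6, 36], [16, -39], [22, 35]].
Since D multiplies W on the left, W = D⁻¹(C − A).
det D = -5, so D⁻¹ = [[5, 2, -3], [-18/5, -7/5, 2], [-7, -3, 4]].
W = D⁻¹(C − A) = [[-4, -3], [0, -5], [-2, 5]].

W = [[-4, -3], [0, -5], [-2, 5]]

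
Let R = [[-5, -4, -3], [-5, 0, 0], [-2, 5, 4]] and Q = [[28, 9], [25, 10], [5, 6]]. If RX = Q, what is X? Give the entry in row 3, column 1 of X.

-5

R is on the left of X, so left-multiply by R⁻¹: X = R⁻¹Q.
det R = -5; the adjugate gives R⁻¹ = [[0, -1/5, 0], [-4, 26/5, -3], [5, -33/5, 4]].
X = R⁻¹Q = [[0, -1/5, 0], [-4, 26/5, -3], [5, -33/5, 4]] · [[28, 9], [25, 10], [5, 6]] = [[-5, -2], [3, -2], [-5, 3]].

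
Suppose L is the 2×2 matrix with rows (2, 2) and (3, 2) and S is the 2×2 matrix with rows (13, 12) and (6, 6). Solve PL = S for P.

P = [[5, 1], [3, 0]]

Right-multiplying both sides by L⁻¹ gives P = SL⁻¹.
det L = -2; the adjugate gives L⁻¹ = [[-1, 1], [3/2, -1]].
P = SL⁻¹ = [[13, 12], [6, 6]] · [[-1, 1], [3/2, -1]] = [[5, 1], [3, 0]].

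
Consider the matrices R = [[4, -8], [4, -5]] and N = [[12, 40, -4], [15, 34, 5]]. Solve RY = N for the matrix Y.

Y = [[5, 6, 5], [1, -2, 3]]

R is on the left of Y, so left-multiply by R⁻¹: Y = R⁻¹N.
R has determinant 12; R⁻¹ = [[-5/12, 2/3], [-1/3, 1/3]].
Y = R⁻¹N = [[-5/12, 2/3], [-1/3, 1/3]] · [[12, 40, -4], [15, 34, 5]] = [[5, 6, 5], [1, -2, 3]].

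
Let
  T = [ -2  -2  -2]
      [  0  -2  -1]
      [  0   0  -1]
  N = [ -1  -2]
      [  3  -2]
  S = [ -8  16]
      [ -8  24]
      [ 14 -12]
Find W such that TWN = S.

W = T⁻¹SN⁻¹ (apply T⁻¹ on the left and N⁻¹ on the right).
T has determinant -4; T⁻¹ = [[-1/2, 1/2, 1/2], [0, -1/2, 1/2], [0, 0, -1]].
N has determinant 8; N⁻¹ = [[-1/4, 1/4], [-3/8, -1/8]].
T⁻¹S = [[7, -2], [11, -18], [-14, 12]].
W = (T⁻¹S)N⁻¹ = [[-1, 2], [4, 5], [-1, -5]].

W = [[-1, 2], [4, 5], [-1, -5]]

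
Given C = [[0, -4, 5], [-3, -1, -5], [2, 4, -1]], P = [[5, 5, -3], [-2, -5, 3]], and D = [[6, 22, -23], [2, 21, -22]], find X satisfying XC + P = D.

X = [[0, 3, 5], [-2, 2, 5]]

XC = D − P = [[1, 17, -20], [4, 26, -25]].
Since C sits to the right of X, X = (D − P)C⁻¹.
det C = 2; the adjugate gives C⁻¹ = [[21/2, 8, 25/2], [-13/2, -5, -15/2], [-5, -4, -6]].
X = (D − P)C⁻¹ = [[0, 3, 5], [-2, 2, 5]].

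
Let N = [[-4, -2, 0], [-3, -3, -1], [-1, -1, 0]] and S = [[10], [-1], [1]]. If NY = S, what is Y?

Y = [[-4], [3], [4]]

Since N multiplies Y on the left, Y = N⁻¹S.
det N = 2, so N⁻¹ = [[-1/2, 0, 1], [1/2, 0, -2], [0, -1, 3]].
Y = N⁻¹S = [[-1/2, 0, 1], [1/2, 0, -2], [0, -1, 3]] · [[10], [-1], [1]] = [[-4], [3], [4]].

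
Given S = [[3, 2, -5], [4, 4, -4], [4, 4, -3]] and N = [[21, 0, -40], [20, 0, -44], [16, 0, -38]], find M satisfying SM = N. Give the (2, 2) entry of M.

0

S is on the left of M, so left-multiply by S⁻¹: M = S⁻¹N.
det S = 4, so S⁻¹ = [[1, -7/2, 3], [-1, 11/4, -2], [0, -1, 1]].
M = S⁻¹N = [[1, -7/2, 3], [-1, 11/4, -2], [0, -1, 1]] · [[21, 0, -40], [20, 0, -44], [16, 0, -38]] = [[-1, 0, 0], [2, 0, -5], [-4, 0, 6]].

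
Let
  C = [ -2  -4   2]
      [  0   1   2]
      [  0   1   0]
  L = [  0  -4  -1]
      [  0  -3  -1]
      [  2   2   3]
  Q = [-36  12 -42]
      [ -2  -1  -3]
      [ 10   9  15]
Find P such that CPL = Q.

P = [[3, 3, -4], [1, -1, 5], [-1, 1, -3]]

Isolating P: multiply by C⁻¹ from the left and L⁻¹ from the right, so P = C⁻¹QL⁻¹.
det C = 4, so C⁻¹ = [[-1/2, 1/2, -5/2], [0, 0, 1], [0, 1/2, -1/2]].
L has determinant 2; L⁻¹ = [[-7/2, 5, 1/2], [-1, 1, 0], [3, -4, 0]].
C⁻¹Q = [[-8, -29, -18], [10, 9, 15], [-6, -5, -9]].
P = (C⁻¹Q)L⁻¹ = [[3, 3, -4], [1, -1, 5], [-1, 1, -3]].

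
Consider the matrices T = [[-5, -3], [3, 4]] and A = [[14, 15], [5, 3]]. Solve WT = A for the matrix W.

Right-multiplying both sides by T⁻¹ gives W = AT⁻¹.
det T = -11, so T⁻¹ = [[-4/11, -3/11], [3/11, 5/11]].
W = AT⁻¹ = [[14, 15], [5, 3]] · [[-4/11, -3/11], [3/11, 5/11]] = [[-1, 3], [-1, 0]].

W = [[-1, 3], [-1, 0]]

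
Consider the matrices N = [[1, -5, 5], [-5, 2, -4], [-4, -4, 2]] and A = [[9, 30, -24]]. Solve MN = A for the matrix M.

Right-multiplying both sides by N⁻¹ gives M = AN⁻¹.
det N = -2, so N⁻¹ = [[6, 5, -5], [-13, -11, 21/2], [-14, -12, 23/2]].
M = AN⁻¹ = [[9, 30, -24]] · [[6, 5, -5], [-13, -11, 21/2], [-14, -12, 23/2]] = [[0, 3, -6]].

M = [[0, 3, -6]]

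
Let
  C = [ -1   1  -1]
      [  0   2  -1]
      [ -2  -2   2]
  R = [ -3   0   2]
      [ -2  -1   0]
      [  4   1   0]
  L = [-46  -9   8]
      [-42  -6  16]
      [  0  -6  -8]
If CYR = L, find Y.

Y = [[-1, -2, 4], [5, 4, 1], [2, 5, 5]]

Left-multiply by C⁻¹ and right-multiply by R⁻¹: Y = C⁻¹LR⁻¹.
C has determinant -4; C⁻¹ = [[-1/2, 0, -1/4], [-1/2, 1, 1/4], [-1, 1, 1/2]].
det R = 4; the adjugate gives R⁻¹ = [[0, 1/2, 1/2], [0, -2, -1], [1/2, 3/4, 3/4]].
C⁻¹L = [[23, 6, -2], [-19, -3, 10], [4, 0, 4]].
Y = (C⁻¹L)R⁻¹ = [[-1, -2, 4], [5, 4, 1], [2, 5, 5]].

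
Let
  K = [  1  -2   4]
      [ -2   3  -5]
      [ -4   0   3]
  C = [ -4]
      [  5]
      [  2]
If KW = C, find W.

W = [[-2], [-3], [-2]]

Left-multiplying both sides by K⁻¹ gives W = K⁻¹C.
det K = 5, so K⁻¹ = [[9/5, 6/5, -2/5], [26/5, 19/5, -3/5], [12/5, 8/5, -1/5]].
W = K⁻¹C = [[9/5, 6/5, -2/5], [26/5, 19/5, -3/5], [12/5, 8/5, -1/5]] · [[-4], [5], [2]] = [[-2], [-3], [-2]].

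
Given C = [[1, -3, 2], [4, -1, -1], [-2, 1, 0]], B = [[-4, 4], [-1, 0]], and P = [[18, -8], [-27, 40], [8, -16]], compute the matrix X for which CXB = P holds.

X = C⁻¹PB⁻¹ (apply C⁻¹ on the left and B⁻¹ on the right).
det C = -1, so C⁻¹ = [[-1, -2, -5], [-2, -4, -9], [-2, -5, -11]].
det B = 4; the adjugate gives B⁻¹ = [[0, -1], [1/4, -1]].
C⁻¹P = [[-4, 8], [0, 0], [11, -8]].
X = (C⁻¹P)B⁻¹ = [[2, -4], [0, 0], [-2, -3]].

X = [[2, -4], [0, 0], [-2, -3]]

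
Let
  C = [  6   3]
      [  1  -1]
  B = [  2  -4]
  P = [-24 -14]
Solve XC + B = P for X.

XC = P − B = [[-26, -10]].
Since C sits to the right of X, X = (P − B)C⁻¹.
C has determinant -9; C⁻¹ = [[1/9, 1/3], [1/9, -2/3]].
X = (P − B)C⁻¹ = [[-4, -2]].

X = [[-4, -2]]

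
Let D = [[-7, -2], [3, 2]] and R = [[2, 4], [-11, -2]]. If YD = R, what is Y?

Y = [[1, 3], [2, 1]]

Right-multiplying both sides by D⁻¹ gives Y = RD⁻¹.
det D = -8, so D⁻¹ = [[-1/4, -1/4], [3/8, 7/8]].
Y = RD⁻¹ = [[2, 4], [-11, -2]] · [[-1/4, -1/4], [3/8, 7/8]] = [[1, 3], [2, 1]].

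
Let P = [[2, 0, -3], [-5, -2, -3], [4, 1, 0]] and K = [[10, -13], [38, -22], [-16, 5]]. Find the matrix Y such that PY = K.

P is on the left of Y, so left-multiply by P⁻¹: Y = P⁻¹K.
P has determinant -3; P⁻¹ = [[-1, 1, 2], [4, -4, -7], [-1, 2/3, 4/3]].
Y = P⁻¹K = [[-1, 1, 2], [4, -4, -7], [-1, 2/3, 4/3]] · [[10, -13], [38, -22], [-16, 5]] = [[-4, 1], [0, 1], [-6, 5]].

Y = [[-4, 1], [0, 1], [-6, 5]]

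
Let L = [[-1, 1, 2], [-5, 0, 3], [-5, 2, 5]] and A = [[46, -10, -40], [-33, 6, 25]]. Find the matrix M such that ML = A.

M = [[-6, -6, -2], [-2, 3, 4]]

Right-multiplying both sides by L⁻¹ gives M = AL⁻¹.
det L = -4, so L⁻¹ = [[3/2, 1/4, -3/4], [-5/2, -5/4, 7/4], [5/2, 3/4, -5/4]].
M = AL⁻¹ = [[46, -10, -40], [-33, 6, 25]] · [[3/2, 1/4, -3/4], [-5/2, -5/4, 7/4], [5/2, 3/4, -5/4]] = [[-6, -6, -2], [-2, 3, 4]].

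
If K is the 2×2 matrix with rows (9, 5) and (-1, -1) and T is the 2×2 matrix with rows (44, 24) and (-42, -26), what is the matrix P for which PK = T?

P = [[5, 1], [-4, 6]]

K is on the right of P, so right-multiply by K⁻¹: P = TK⁻¹.
det K = -4, so K⁻¹ = [[1/4, 5/4], [-1/4, -9/4]].
P = TK⁻¹ = [[44, 24], [-42, -26]] · [[1/4, 5/4], [-1/4, -9/4]] = [[5, 1], [-4, 6]].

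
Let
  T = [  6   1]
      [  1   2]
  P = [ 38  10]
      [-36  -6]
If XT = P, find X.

Since T sits to the right of X, X = PT⁻¹.
T has determinant 11; T⁻¹ = [[2/11, -1/11], [-1/11, 6/11]].
X = PT⁻¹ = [[38, 10], [-36, -6]] · [[2/11, -1/11], [-1/11, 6/11]] = [[6, 2], [-6, 0]].

X = [[6, 2], [-6, 0]]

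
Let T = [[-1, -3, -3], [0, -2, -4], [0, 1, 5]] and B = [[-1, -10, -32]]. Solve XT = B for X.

Right-multiplying both sides by T⁻¹ gives X = BT⁻¹.
det T = 6, so T⁻¹ = [[-1, 2, 1], [0, -5/6, -2/3], [0, 1/6, 1/3]].
X = BT⁻¹ = [[-1, -10, -32]] · [[-1, 2, 1], [0, -5/6, -2/3], [0, 1/6, 1/3]] = [[1, 1, -5]].

X = [[1, 1, -5]]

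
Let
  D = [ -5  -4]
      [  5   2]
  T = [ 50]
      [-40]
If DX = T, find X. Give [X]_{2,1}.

D is on the left of X, so left-multiply by D⁻¹: X = D⁻¹T.
det D = 10; the adjugate gives D⁻¹ = [[1/5, 2/5], [-1/2, -1/2]].
X = D⁻¹T = [[1/5, 2/5], [-1/2, -1/2]] · [[50], [-40]] = [[-6], [-5]].

-5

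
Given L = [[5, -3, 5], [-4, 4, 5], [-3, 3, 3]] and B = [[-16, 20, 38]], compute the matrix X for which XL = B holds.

L is on the right of X, so right-multiply by L⁻¹: X = BL⁻¹.
det L = -6; the adjugate gives L⁻¹ = [[1/2, -4, 35/6], [1/2, -5, 15/2], [0, 1, -4/3]].
X = BL⁻¹ = [[-16, 20, 38]] · [[1/2, -4, 35/6], [1/2, -5, 15/2], [0, 1, -4/3]] = [[2, 2, 6]].

X = [[2, 2, 6]]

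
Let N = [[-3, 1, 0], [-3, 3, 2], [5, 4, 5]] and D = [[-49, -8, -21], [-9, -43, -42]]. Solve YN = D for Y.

N is on the right of Y, so right-multiply by N⁻¹: Y = DN⁻¹.
det N = 4, so N⁻¹ = [[7/4, -5/4, 1/2], [25/4, -15/4, 3/2], [-27/4, 17/4, -3/2]].
Y = DN⁻¹ = [[-49, -8, -21], [-9, -43, -42]] · [[7/4, -5/4, 1/2], [25/4, -15/4, 3/2], [-27/4, 17/4, -3/2]] = [[6, 2, -5], [-1, -6, -6]].

Y = [[6, 2, -5], [-1, -6, -6]]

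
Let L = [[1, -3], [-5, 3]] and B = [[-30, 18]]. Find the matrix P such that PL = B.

P = [[0, 6]]

Since L sits to the right of P, P = BL⁻¹.
L has determinant -12; L⁻¹ = [[-1/4, -1/4], [-5/12, -1/12]].
P = BL⁻¹ = [[-30, 18]] · [[-1/4, -1/4], [-5/12, -1/12]] = [[0, 6]].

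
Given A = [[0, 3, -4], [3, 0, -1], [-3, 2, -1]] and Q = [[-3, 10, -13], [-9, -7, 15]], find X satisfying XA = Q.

Since A sits to the right of X, X = QA⁻¹.
det A = -6; the adjugate gives A⁻¹ = [[-1/3, 5/6, 1/2], [-1, 2, 2], [-1, 3/2, 3/2]].
X = QA⁻¹ = [[-3, 10, -13], [-9, -7, 15]] · [[-1/3, 5/6, 1/2], [-1, 2, 2], [-1, 3/2, 3/2]] = [[4, -2, -1], [-5, 1, 4]].

X = [[4, -2, -1], [-5, 1, 4]]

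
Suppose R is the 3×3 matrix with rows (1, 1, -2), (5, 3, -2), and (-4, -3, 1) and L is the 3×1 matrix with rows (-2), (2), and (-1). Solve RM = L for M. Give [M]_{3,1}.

Left-multiplying both sides by R⁻¹ gives M = R⁻¹L.
det R = 6, so R⁻¹ = [[-1/2, 5/6, 2/3], [1/2, -7/6, -4/3], [-1/2, -1/6, -1/3]].
M = R⁻¹L = [[-1/2, 5/6, 2/3], [1/2, -7/6, -4/3], [-1/2, -1/6, -1/3]] · [[-2], [2], [-1]] = [[2], [-2], [1]].

1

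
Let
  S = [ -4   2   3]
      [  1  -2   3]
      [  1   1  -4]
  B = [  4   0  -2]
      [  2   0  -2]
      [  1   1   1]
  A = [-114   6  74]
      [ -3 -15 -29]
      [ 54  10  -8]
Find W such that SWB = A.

W = [[5, 0, -5], [0, -4, -1], [-2, 0, -4]]

Left-multiply by S⁻¹ and right-multiply by B⁻¹: W = S⁻¹AB⁻¹.
S has determinant 3; S⁻¹ = [[5/3, 11/3, 4], [7/3, 13/3, 5], [1, 2, 2]].
det B = 4, so B⁻¹ = [[1/2, -1/2, 0], [-1, 3/2, 1], [1/2, -1, 0]].
S⁻¹A = [[15, -5, -15], [-9, -1, 7], [-12, -4, 0]].
W = (S⁻¹A)B⁻¹ = [[5, 0, -5], [0, -4, -1], [-2, 0, -4]].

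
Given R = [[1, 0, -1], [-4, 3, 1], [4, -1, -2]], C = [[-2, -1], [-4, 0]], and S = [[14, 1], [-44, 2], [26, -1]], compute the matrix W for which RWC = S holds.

W = [[2, 2], [1, 5], [3, 5]]

W = R⁻¹SC⁻¹ (apply R⁻¹ on the left and C⁻¹ on the right).
det R = 3, so R⁻¹ = [[-5/3, 1/3, 1], [-4/3, 2/3, 1], [-8/3, 1/3, 1]].
C has determinant -4; C⁻¹ = [[0, -1/4], [-1, 1/2]].
R⁻¹S = [[-12, -2], [-22, -1], [-26, -3]].
W = (R⁻¹S)C⁻¹ = [[2, 2], [1, 5], [3, 5]].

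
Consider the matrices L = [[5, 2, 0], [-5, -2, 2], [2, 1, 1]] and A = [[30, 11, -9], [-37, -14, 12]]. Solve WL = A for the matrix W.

Since L sits to the right of W, W = AL⁻¹.
det L = -2; the adjugate gives L⁻¹ = [[2, 1, -2], [-9/2, -5/2, 5], [1/2, 1/2, 0]].
W = AL⁻¹ = [[30, 11, -9], [-37, -14, 12]] · [[2, 1, -2], [-9/2, -5/2, 5], [1/2, 1/2, 0]] = [[6, -2, -5], [-5, 4, 4]].

W = [[6, -2, -5], [-5, 4, 4]]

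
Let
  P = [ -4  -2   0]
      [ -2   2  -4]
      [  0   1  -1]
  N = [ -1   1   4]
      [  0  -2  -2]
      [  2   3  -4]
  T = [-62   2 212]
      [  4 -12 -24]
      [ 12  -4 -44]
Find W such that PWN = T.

W = P⁻¹TN⁻¹ (apply P⁻¹ on the left and N⁻¹ on the right).
P has determinant -4; P⁻¹ = [[-1/2, 1/2, -2], [1/2, -1, 4], [1/2, -1, 3]].
det N = -2; the adjugate gives N⁻¹ = [[-7, -8, -3], [2, 2, 1], [-2, -5/2, -1]].
P⁻¹T = [[9, 1, -30], [13, -3, -46], [1, 1, -2]].
W = (P⁻¹T)N⁻¹ = [[-1, 5, 4], [-5, 5, 4], [-1, -1, 0]].

W = [[-1, 5, 4], [-5, 5, 4], [-1, -1, 0]]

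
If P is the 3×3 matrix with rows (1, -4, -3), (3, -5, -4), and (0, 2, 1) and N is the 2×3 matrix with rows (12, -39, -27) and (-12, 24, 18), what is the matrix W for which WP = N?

Since P sits to the right of W, W = NP⁻¹.
det P = -3, so P⁻¹ = [[-1, 2/3, -1/3], [1, -1/3, 5/3], [-2, 2/3, -7/3]].
W = NP⁻¹ = [[12, -39, -27], [-12, 24, 18]] · [[-1, 2/3, -1/3], [1, -1/3, 5/3], [-2, 2/3, -7/3]] = [[3, 3, -6], [0, -4, 2]].

W = [[3, 3, -6], [0, -4, 2]]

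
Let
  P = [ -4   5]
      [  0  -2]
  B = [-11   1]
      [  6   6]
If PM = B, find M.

P is on the left of M, so left-multiply by P⁻¹: M = P⁻¹B.
det P = 8, so P⁻¹ = [[-1/4, -5/8], [0, -1/2]].
M = P⁻¹B = [[-1/4, -5/8], [0, -1/2]] · [[-11, 1], [6, 6]] = [[-1, -4], [-3, -3]].

M = [[-1, -4], [-3, -3]]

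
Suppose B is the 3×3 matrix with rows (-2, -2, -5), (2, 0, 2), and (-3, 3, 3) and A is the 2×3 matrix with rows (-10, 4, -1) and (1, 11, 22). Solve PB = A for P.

Since B sits to the right of P, P = AB⁻¹.
det B = 6; the adjugate gives B⁻¹ = [[-1, -3/2, -2/3], [-2, -7/2, -1], [1, 2, 2/3]].
P = AB⁻¹ = [[-10, 4, -1], [1, 11, 22]] · [[-1, -3/2, -2/3], [-2, -7/2, -1], [1, 2, 2/3]] = [[1, -1, 2], [-1, 4, 3]].

P = [[1, -1, 2], [-1, 4, 3]]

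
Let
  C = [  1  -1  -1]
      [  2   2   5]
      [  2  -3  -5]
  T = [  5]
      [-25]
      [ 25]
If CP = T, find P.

P = [[0], [0], [-5]]

Left-multiplying both sides by C⁻¹ gives P = C⁻¹T.
C has determinant -5; C⁻¹ = [[-1, 2/5, 3/5], [-4, 3/5, 7/5], [2, -1/5, -4/5]].
P = C⁻¹T = [[-1, 2/5, 3/5], [-4, 3/5, 7/5], [2, -1/5, -4/5]] · [[5], [-25], [25]] = [[0], [0], [-5]].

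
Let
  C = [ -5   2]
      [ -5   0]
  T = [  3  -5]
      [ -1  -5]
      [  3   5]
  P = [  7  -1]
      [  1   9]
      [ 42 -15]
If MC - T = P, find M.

MC = P + T = [[10, -6], [0, 4], [45, -10]].
Right-multiplying both sides by C⁻¹ gives M = (P + T)C⁻¹.
det C = 10, so C⁻¹ = [[0, -1/5], [1/2, -1/2]].
M = (P + T)C⁻¹ = [[-3, 1], [2, -2], [-5, -4]].

M = [[-3, 1], [2, -2], [-5, -4]]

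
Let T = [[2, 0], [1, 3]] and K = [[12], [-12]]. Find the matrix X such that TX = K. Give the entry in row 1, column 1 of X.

6

Since T multiplies X on the left, X = T⁻¹K.
det T = 6; the adjugate gives T⁻¹ = [[1/2, 0], [-1/6, 1/3]].
X = T⁻¹K = [[1/2, 0], [-1/6, 1/3]] · [[12], [-12]] = [[6], [-6]].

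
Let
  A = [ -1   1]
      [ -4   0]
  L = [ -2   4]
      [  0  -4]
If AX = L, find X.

X = [[0, 1], [-2, 5]]

Left-multiplying both sides by A⁻¹ gives X = A⁻¹L.
A has determinant 4; A⁻¹ = [[0, -1/4], [1, -1/4]].
X = A⁻¹L = [[0, -1/4], [1, -1/4]] · [[-2, 4], [0, -4]] = [[0, 1], [-2, 5]].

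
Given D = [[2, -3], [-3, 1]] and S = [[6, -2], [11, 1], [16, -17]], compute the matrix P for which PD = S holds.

Since D sits to the right of P, P = SD⁻¹.
det D = -7, so D⁻¹ = [[-1/7, -3/7], [-3/7, -2/7]].
P = SD⁻¹ = [[6, -2], [11, 1], [16, -17]] · [[-1/7, -3/7], [-3/7, -2/7]] = [[0, -2], [-2, -5], [5, -2]].

P = [[0, -2], [-2, -5], [5, -2]]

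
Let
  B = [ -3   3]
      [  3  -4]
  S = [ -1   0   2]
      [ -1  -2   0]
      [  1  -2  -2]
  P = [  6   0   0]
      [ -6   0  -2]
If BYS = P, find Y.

Y = [[0, 1, -1], [2, -1, 1]]

Isolating Y: multiply by B⁻¹ from the left and S⁻¹ from the right, so Y = B⁻¹PS⁻¹.
B has determinant 3; B⁻¹ = [[-4/3, -1], [-1, -1]].
det S = 4, so S⁻¹ = [[1, -1, 1], [-1/2, 0, -1/2], [1, -1/2, 1/2]].
B⁻¹P = [[-2, 0, 2], [0, 0, 2]].
Y = (B⁻¹P)S⁻¹ = [[0, 1, -1], [2, -1, 1]].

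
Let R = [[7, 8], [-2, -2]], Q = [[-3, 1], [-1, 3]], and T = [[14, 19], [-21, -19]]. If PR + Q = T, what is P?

PR = T − Q = [[17, 18], [-20, -22]].
Right-multiplying both sides by R⁻¹ gives P = (T − Q)R⁻¹.
det R = 2; the adjugate gives R⁻¹ = [[-1, -4], [1, 7/2]].
P = (T − Q)R⁻¹ = [[1, -5], [-2, 3]].

P = [[1, -5], [-2, 3]]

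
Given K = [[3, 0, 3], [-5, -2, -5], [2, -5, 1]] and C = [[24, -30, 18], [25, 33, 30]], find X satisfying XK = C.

X = [[4, 0, 6], [5, -4, -5]]

Since K sits to the right of X, X = CK⁻¹.
det K = 6; the adjugate gives K⁻¹ = [[-9/2, -5/2, 1], [-5/6, -1/2, 0], [29/6, 5/2, -1]].
X = CK⁻¹ = [[24, -30, 18], [25, 33, 30]] · [[-9/2, -5/2, 1], [-5/6, -1/2, 0], [29/6, 5/2, -1]] = [[4, 0, 6], [5, -4, -5]].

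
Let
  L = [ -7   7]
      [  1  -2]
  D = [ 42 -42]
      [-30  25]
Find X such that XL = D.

Right-multiplying both sides by L⁻¹ gives X = DL⁻¹.
L has determinant 7; L⁻¹ = [[-2/7, -1], [-1/7, -1]].
X = DL⁻¹ = [[42, -42], [-30, 25]] · [[-2/7, -1], [-1/7, -1]] = [[-6, 0], [5, 5]].

X = [[-6, 0], [5, 5]]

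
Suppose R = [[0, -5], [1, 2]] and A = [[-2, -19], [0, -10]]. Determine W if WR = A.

R is on the right of W, so right-multiply by R⁻¹: W = AR⁻¹.
det R = 5, so R⁻¹ = [[2/5, 1], [-1/5, 0]].
W = AR⁻¹ = [[-2, -19], [0, -10]] · [[2/5, 1], [-1/5, 0]] = [[3, -2], [2, 0]].

W = [[3, -2], [2, 0]]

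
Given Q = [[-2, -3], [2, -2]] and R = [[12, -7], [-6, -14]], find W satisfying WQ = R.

W = [[-1, 5], [4, 1]]

Since Q sits to the right of W, W = RQ⁻¹.
det Q = 10, so Q⁻¹ = [[-1/5, 3/10], [-1/5, -1/5]].
W = RQ⁻¹ = [[12, -7], [-6, -14]] · [[-1/5, 3/10], [-1/5, -1/5]] = [[-1, 5], [4, 1]].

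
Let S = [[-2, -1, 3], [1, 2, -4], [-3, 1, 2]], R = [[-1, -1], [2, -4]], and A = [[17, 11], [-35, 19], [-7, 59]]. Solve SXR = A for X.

Left-multiply by S⁻¹ and right-multiply by R⁻¹: X = S⁻¹AR⁻¹.
det S = -5; the adjugate gives S⁻¹ = [[-8/5, -1, 2/5], [-2, -1, 1], [-7/5, -1, 3/5]].
R has determinant 6; R⁻¹ = [[-2/3, 1/6], [-1/3, -1/6]].
S⁻¹A = [[5, -13], [-6, 18], [7, 1]].
X = (S⁻¹A)R⁻¹ = [[1, 3], [-2, -4], [-5, 1]].

X = [[1, 3], [-2, -4], [-5, 1]]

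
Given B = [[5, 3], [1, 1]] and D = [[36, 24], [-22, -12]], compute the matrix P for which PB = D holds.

Since B sits to the right of P, P = DB⁻¹.
B has determinant 2; B⁻¹ = [[1/2, -3/2], [-1/2, 5/2]].
P = DB⁻¹ = [[36, 24], [-22, -12]] · [[1/2, -3/2], [-1/2, 5/2]] = [[6, 6], [-5, 3]].

P = [[6, 6], [-5, 3]]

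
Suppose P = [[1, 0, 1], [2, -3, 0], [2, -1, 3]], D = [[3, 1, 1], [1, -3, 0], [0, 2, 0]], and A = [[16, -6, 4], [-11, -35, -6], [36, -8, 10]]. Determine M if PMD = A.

M = [[0, 5, 1], [2, 1, 2], [4, -1, 0]]

M = P⁻¹AD⁻¹ (apply P⁻¹ on the left and D⁻¹ on the right).
det P = -5; the adjugate gives P⁻¹ = [[9/5, 1/5, -3/5], [6/5, -1/5, -2/5], [-4/5, -1/5, 3/5]].
det D = 2; the adjugate gives D⁻¹ = [[0, 1, 3/2], [0, 0, 1/2], [1, -3, -5]].
P⁻¹A = [[5, -13, 0], [7, 3, 2], [11, 7, 4]].
M = (P⁻¹A)D⁻¹ = [[0, 5, 1], [2, 1, 2], [4, -1, 0]].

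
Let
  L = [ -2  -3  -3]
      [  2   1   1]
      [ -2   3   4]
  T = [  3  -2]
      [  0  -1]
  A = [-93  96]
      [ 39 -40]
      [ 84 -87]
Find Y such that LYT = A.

Y = [[2, 2], [4, 5], [5, 5]]

Left-multiply by L⁻¹ and right-multiply by T⁻¹: Y = L⁻¹AT⁻¹.
det L = 4; the adjugate gives L⁻¹ = [[1/4, 3/4, 0], [-5/2, -7/2, -1], [2, 3, 1]].
det T = -3, so T⁻¹ = [[1/3, -2/3], [0, -1]].
L⁻¹A = [[6, -6], [12, -13], [15, -15]].
Y = (L⁻¹A)T⁻¹ = [[2, 2], [4, 5], [5, 5]].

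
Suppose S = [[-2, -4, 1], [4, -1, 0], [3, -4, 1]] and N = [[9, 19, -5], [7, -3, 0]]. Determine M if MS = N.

M = [[-4, 1, -1], [1, 3, -1]]

S is on the right of M, so right-multiply by S⁻¹: M = NS⁻¹.
det S = 5, so S⁻¹ = [[-1/5, 0, 1/5], [-4/5, -1, 4/5], [-13/5, -4, 18/5]].
M = NS⁻¹ = [[9, 19, -5], [7, -3, 0]] · [[-1/5, 0, 1/5], [-4/5, -1, 4/5], [-13/5, -4, 18/5]] = [[-4, 1, -1], [1, 3, -1]].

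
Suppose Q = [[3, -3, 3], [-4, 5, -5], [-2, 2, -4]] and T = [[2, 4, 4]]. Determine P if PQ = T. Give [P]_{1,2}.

6

Right-multiplying both sides by Q⁻¹ gives P = TQ⁻¹.
det Q = -6; the adjugate gives Q⁻¹ = [[5/3, 1, 0], [1, 1, -1/2], [-1/3, 0, -1/2]].
P = TQ⁻¹ = [[2, 4, 4]] · [[5/3, 1, 0], [1, 1, -1/2], [-1/3, 0, -1/2]] = [[6, 6, -4]].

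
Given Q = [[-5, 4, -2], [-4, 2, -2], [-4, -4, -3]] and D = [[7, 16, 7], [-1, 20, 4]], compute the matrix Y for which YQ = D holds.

Since Q sits to the right of Y, Y = DQ⁻¹.
det Q = 6; the adjugate gives Q⁻¹ = [[-7/3, 10/3, -2/3], [-2/3, 7/6, -1/3], [4, -6, 1]].
Y = DQ⁻¹ = [[7, 16, 7], [-1, 20, 4]] · [[-7/3, 10/3, -2/3], [-2/3, 7/6, -1/3], [4, -6, 1]] = [[1, 0, -3], [5, -4, -2]].

Y = [[1, 0, -3], [5, -4, -2]]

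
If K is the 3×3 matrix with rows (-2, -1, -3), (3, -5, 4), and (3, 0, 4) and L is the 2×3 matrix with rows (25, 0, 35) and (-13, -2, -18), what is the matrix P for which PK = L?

P = [[-5, 1, 4], [2, 0, -3]]

K is on the right of P, so right-multiply by K⁻¹: P = LK⁻¹.
det K = -5; the adjugate gives K⁻¹ = [[4, -4/5, 19/5], [0, -1/5, 1/5], [-3, 3/5, -13/5]].
P = LK⁻¹ = [[25, 0, 35], [-13, -2, -18]] · [[4, -4/5, 19/5], [0, -1/5, 1/5], [-3, 3/5, -13/5]] = [[-5, 1, 4], [2, 0, -3]].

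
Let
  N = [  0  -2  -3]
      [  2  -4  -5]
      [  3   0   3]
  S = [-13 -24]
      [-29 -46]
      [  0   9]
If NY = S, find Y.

Y = [[-3, -1], [2, 6], [3, 4]]

N is on the left of Y, so left-multiply by N⁻¹: Y = N⁻¹S.
det N = 6, so N⁻¹ = [[-2, 1, -1/3], [-7/2, 3/2, -1], [2, -1, 2/3]].
Y = N⁻¹S = [[-2, 1, -1/3], [-7/2, 3/2, -1], [2, -1, 2/3]] · [[-13, -24], [-29, -46], [0, 9]] = [[-3, -1], [2, 6], [3, 4]].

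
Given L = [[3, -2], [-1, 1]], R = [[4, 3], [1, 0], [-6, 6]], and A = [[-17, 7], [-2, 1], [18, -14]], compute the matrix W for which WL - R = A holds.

W = [[-3, 4], [0, 1], [4, 0]]

WL = A + R = [[-13, 10], [-1, 1], [12, -8]].
Right-multiplying both sides by L⁻¹ gives W = (A + R)L⁻¹.
L has determinant 1; L⁻¹ = [[1, 2], [1, 3]].
W = (A + R)L⁻¹ = [[-3, 4], [0, 1], [4, 0]].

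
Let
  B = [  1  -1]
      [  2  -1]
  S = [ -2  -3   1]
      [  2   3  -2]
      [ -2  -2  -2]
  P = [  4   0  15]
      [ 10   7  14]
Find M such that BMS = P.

M = [[3, 4, -2], [-2, 3, 4]]

Left-multiply by B⁻¹ and right-multiply by S⁻¹: M = B⁻¹PS⁻¹.
B has determinant 1; B⁻¹ = [[-1, 1], [-2, 1]].
det S = -2; the adjugate gives S⁻¹ = [[5, 4, -3/2], [-4, -3, 1], [-1, -1, 0]].
B⁻¹P = [[6, 7, -1], [2, 7, -16]].
M = (B⁻¹P)S⁻¹ = [[3, 4, -2], [-2, 3, 4]].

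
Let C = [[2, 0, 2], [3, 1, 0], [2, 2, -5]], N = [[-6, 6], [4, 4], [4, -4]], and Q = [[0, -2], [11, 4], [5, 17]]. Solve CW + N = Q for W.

CW = Q − N = [[6, -8], [7, 0], [1, 21]].
Since C multiplies W on the left, W = C⁻¹(Q − N).
det C = -2; the adjugate gives C⁻¹ = [[5/2, -2, 1], [-15/2, 7, -3], [-2, 2, -1]].
W = C⁻¹(Q − N) = [[2, 1], [1, -3], [1, -5]].

W = [[2, 1], [1, -3], [1, -5]]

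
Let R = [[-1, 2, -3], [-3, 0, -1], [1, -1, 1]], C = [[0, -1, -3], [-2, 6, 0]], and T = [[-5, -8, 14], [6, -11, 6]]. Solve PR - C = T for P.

PR = T + C = [[-5, -9, 11], [4, -5, 6]].
Right-multiplying both sides by R⁻¹ gives P = (T + C)R⁻¹.
R has determinant -4; R⁻¹ = [[1/4, -1/4, 1/2], [-1/2, -1/2, -2], [-3/4, -1/4, -3/2]].
P = (T + C)R⁻¹ = [[-5, 3, -1], [-1, 0, 3]].

P = [[-5, 3, -1], [-1, 0, 3]]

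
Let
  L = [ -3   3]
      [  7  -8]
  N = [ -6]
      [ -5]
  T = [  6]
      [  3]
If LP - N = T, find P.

P = [[2], [2]]

LP = T + N = [[0], [-2]].
Left-multiplying both sides by L⁻¹ gives P = L⁻¹(T + N).
det L = 3, so L⁻¹ = [[-8/3, -1], [-7/3, -1]].
P = L⁻¹(T + N) = [[2], [2]].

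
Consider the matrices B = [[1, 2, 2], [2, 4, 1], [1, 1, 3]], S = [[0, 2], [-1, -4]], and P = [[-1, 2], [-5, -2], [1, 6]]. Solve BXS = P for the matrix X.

Left-multiply by B⁻¹ and right-multiply by S⁻¹: X = B⁻¹PS⁻¹.
det B = -3, so B⁻¹ = [[-11/3, 4/3, 2], [5/3, -1/3, -1], [2/3, -1/3, 0]].
det S = 2; the adjugate gives S⁻¹ = [[-2, -1], [1/2, 0]].
B⁻¹P = [[-1, 2], [-1, -2], [1, 2]].
X = (B⁻¹P)S⁻¹ = [[3, 1], [1, 1], [-1, -1]].

X = [[3, 1], [1, 1], [-1, -1]]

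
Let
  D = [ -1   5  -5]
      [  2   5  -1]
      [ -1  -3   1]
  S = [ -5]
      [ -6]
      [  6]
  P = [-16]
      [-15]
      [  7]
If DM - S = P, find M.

M = [[-4], [-2], [3]]

DM = P + S = [[-21], [-21], [13]].
D is on the left of M, so left-multiply by D⁻¹: M = D⁻¹(P + S).
D has determinant -2; D⁻¹ = [[-1, -5, -10], [1/2, 3, 11/2], [1/2, 4, 15/2]].
M = D⁻¹(P + S) = [[-4], [-2], [3]].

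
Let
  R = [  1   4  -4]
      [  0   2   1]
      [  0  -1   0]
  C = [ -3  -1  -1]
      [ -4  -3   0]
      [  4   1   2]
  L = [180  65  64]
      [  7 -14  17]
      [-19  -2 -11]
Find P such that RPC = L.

Left-multiply by R⁻¹ and right-multiply by C⁻¹: P = R⁻¹LC⁻¹.
det R = 1; the adjugate gives R⁻¹ = [[1, 4, 12], [0, 0, -1], [0, 1, 2]].
C has determinant 2; C⁻¹ = [[-3, 1/2, -3/2], [4, -1, 2], [4, -1/2, 5/2]].
R⁻¹L = [[-20, -15, 0], [19, 2, 11], [-31, -18, -5]].
P = (R⁻¹L)C⁻¹ = [[0, 5, 0], [-5, 2, 3], [1, 5, -2]].

P = [[0, 5, 0], [-5, 2, 3], [1, 5, -2]]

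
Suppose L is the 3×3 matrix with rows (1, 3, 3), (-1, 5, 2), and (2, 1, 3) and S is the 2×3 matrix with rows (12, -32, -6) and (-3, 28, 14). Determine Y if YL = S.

Since L sits to the right of Y, Y = SL⁻¹.
L has determinant 1; L⁻¹ = [[13, -6, -9], [7, -3, -5], [-11, 5, 8]].
Y = SL⁻¹ = [[12, -32, -6], [-3, 28, 14]] · [[13, -6, -9], [7, -3, -5], [-11, 5, 8]] = [[-2, -6, 4], [3, 4, -1]].

Y = [[-2, -6, 4], [3, 4, -1]]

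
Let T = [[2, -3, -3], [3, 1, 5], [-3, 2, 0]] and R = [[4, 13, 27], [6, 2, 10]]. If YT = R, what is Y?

Y = [[-4, 3, -1], [0, 2, 0]]

Right-multiplying both sides by T⁻¹ gives Y = RT⁻¹.
det T = -2; the adjugate gives T⁻¹ = [[5, 3, 6], [15/2, 9/2, 19/2], [-9/2, -5/2, -11/2]].
Y = RT⁻¹ = [[4, 13, 27], [6, 2, 10]] · [[5, 3, 6], [15/2, 9/2, 19/2], [-9/2, -5/2, -11/2]] = [[-4, 3, -1], [0, 2, 0]].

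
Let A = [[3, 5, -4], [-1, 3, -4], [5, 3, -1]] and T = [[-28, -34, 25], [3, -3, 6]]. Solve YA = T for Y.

Right-multiplying both sides by A⁻¹ gives Y = TA⁻¹.
det A = -6; the adjugate gives A⁻¹ = [[-3/2, 7/6, 4/3], [7/2, -17/6, -8/3], [3, -8/3, -7/3]].
Y = TA⁻¹ = [[-28, -34, 25], [3, -3, 6]] · [[-3/2, 7/6, 4/3], [7/2, -17/6, -8/3], [3, -8/3, -7/3]] = [[-2, -3, -5], [3, -4, -2]].

Y = [[-2, -3, -5], [3, -4, -2]]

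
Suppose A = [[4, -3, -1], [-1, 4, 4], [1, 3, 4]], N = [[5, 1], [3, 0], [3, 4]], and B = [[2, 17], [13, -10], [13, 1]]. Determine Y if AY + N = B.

AY = B − N = [[-3, 16], [10, -10], [10, -3]].
Since A multiplies Y on the left, Y = A⁻¹(B − N).
det A = -1, so A⁻¹ = [[-4, -9, 8], [-8, -17, 15], [7, 15, -13]].
Y = A⁻¹(B − N) = [[2, 2], [4, -3], [-1, 1]].

Y = [[2, 2], [4, -3], [-1, 1]]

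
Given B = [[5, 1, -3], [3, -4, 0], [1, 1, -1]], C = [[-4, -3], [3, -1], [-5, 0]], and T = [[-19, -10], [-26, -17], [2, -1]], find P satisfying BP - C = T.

P = [[-5, -2], [2, 3], [0, 2]]

BP = T + C = [[-23, -13], [-23, -18], [-3, -1]].
Left-multiplying both sides by B⁻¹ gives P = B⁻¹(T + C).
B has determinant 2; B⁻¹ = [[2, -1, -6], [3/2, -1, -9/2], [7/2, -2, -23/2]].
P = B⁻¹(T + C) = [[-5, -2], [2, 3], [0, 2]].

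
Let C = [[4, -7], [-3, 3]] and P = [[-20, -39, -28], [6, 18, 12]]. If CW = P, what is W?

W = [[2, -1, 0], [4, 5, 4]]

C is on the left of W, so left-multiply by C⁻¹: W = C⁻¹P.
det C = -9, so C⁻¹ = [[-1/3, -7/9], [-1/3, -4/9]].
W = C⁻¹P = [[-1/3, -7/9], [-1/3, -4/9]] · [[-20, -39, -28], [6, 18, 12]] = [[2, -1, 0], [4, 5, 4]].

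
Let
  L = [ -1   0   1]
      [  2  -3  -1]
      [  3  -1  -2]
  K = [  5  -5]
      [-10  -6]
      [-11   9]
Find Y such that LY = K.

L is on the left of Y, so left-multiply by L⁻¹: Y = L⁻¹K.
det L = 2, so L⁻¹ = [[5/2, -1/2, 3/2], [1/2, -1/2, 1/2], [7/2, -1/2, 3/2]].
Y = L⁻¹K = [[5/2, -1/2, 3/2], [1/2, -1/2, 1/2], [7/2, -1/2, 3/2]] · [[5, -5], [-10, -6], [-11, 9]] = [[1, 4], [2, 5], [6, -1]].

Y = [[1, 4], [2, 5], [6, -1]]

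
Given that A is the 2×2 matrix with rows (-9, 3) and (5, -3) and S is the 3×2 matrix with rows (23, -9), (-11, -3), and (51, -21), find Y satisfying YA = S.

Since A sits to the right of Y, Y = SA⁻¹.
A has determinant 12; A⁻¹ = [[-1/4, -1/4], [-5/12, -3/4]].
Y = SA⁻¹ = [[23, -9], [-11, -3], [51, -21]] · [[-1/4, -1/4], [-5/12, -3/4]] = [[-2, 1], [4, 5], [-4, 3]].

Y = [[-2, 1], [4, 5], [-4, 3]]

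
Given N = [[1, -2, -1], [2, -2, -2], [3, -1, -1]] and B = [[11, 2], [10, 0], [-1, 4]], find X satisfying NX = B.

X = [[-3, 2], [-6, -2], [-2, 4]]

Left-multiplying both sides by N⁻¹ gives X = N⁻¹B.
det N = 4, so N⁻¹ = [[0, -1/4, 1/2], [-1, 1/2, 0], [1, -5/4, 1/2]].
X = N⁻¹B = [[0, -1/4, 1/2], [-1, 1/2, 0], [1, -5/4, 1/2]] · [[11, 2], [10, 0], [-1, 4]] = [[-3, 2], [-6, -2], [-2, 4]].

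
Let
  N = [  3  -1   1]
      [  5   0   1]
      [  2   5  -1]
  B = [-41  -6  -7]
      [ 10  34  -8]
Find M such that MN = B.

M = [[-4, -5, -2], [-4, 2, 6]]

Right-multiplying both sides by N⁻¹ gives M = BN⁻¹.
N has determinant 3; N⁻¹ = [[-5/3, 4/3, -1/3], [7/3, -5/3, 2/3], [25/3, -17/3, 5/3]].
M = BN⁻¹ = [[-41, -6, -7], [10, 34, -8]] · [[-5/3, 4/3, -1/3], [7/3, -5/3, 2/3], [25/3, -17/3, 5/3]] = [[-4, -5, -2], [-4, 2, 6]].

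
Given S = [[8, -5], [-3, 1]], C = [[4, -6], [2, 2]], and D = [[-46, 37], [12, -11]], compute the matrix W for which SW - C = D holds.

W = [[-4, 2], [2, -3]]

SW = D + C = [[-42, 31], [14, -9]].
Since S multiplies W on the left, W = S⁻¹(D + C).
S has determinant -7; S⁻¹ = [[-1/7, -5/7], [-3/7, -8/7]].
W = S⁻¹(D + C) = [[-4, 2], [2, -3]].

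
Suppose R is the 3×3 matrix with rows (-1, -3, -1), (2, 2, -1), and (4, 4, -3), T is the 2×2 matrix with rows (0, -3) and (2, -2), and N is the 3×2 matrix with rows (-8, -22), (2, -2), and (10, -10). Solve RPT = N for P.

Left-multiply by R⁻¹ and right-multiply by T⁻¹: P = R⁻¹NT⁻¹.
R has determinant -4; R⁻¹ = [[1/2, 13/4, -5/4], [-1/2, -7/4, 3/4], [0, 2, -1]].
det T = 6, so T⁻¹ = [[-1/3, 1/2], [-1/3, 0]].
R⁻¹N = [[-10, -5], [8, 7], [-6, 6]].
P = (R⁻¹N)T⁻¹ = [[5, -5], [-5, 4], [0, -3]].

P = [[5, -5], [-5, 4], [0, -3]]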